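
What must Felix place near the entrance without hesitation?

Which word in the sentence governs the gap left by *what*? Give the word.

place

Pre-movement form: Felix must place what near the entrance without hesitation.
'what' is the direct object of 'place'. It moves to the left edge, and the trace sits right after 'place':
What must Felix place ___ near the entrance without hesitation?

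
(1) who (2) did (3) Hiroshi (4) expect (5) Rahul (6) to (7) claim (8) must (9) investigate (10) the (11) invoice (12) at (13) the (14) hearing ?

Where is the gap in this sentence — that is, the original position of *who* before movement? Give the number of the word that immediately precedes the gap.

7

In situ: Hiroshi did expect Rahul to claim who must investigate the invoice at the hearing.
The filler 'who' is interpreted as the subject of the clause embedded under 'claim'. Wh-movement fronts it, leaving a gap right after 'claim':
Who did Hiroshi expect Rahul to claim ___ must investigate the invoice at the hearing?
'claim' is word 7.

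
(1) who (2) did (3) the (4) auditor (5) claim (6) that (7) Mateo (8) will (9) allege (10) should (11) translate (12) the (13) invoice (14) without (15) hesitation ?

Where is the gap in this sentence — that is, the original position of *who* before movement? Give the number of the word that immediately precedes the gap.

9

Before movement: The auditor did claim that Mateo will allege who should translate the invoice without hesitation.
'who' is the subject of the clause embedded under 'allege'. Fronting leaves a gap immediately after 'allege':
Who did the auditor claim that Mateo will allege ___ should translate the invoice without hesitation?
'allege' is word 9.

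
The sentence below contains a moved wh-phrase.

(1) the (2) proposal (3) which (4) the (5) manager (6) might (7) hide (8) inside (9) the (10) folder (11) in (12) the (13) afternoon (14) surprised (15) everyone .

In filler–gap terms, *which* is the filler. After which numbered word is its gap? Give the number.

7

'which' is the direct object of 'hide'. Wh-movement fronts it, leaving a gap right after 'hide':
The proposal which the manager might hide ___ inside the folder in the afternoon surprised everyone.
'hide' is word 7.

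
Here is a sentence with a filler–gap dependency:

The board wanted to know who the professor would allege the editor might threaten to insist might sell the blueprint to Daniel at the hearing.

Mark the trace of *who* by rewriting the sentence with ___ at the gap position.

Before movement: The professor would allege the editor might threaten to insist who might sell the blueprint to Daniel at the hearing.
'who' functions as the subject of the clause embedded under 'insist'. The gap is right after 'insist'.

The board wanted to know who the professor would allege the editor might threaten to insist ___ might sell the blueprint to Daniel at the hearing.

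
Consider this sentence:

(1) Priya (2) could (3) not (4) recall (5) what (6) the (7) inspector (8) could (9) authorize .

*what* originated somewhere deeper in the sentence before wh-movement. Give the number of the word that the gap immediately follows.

9

In situ: The inspector could authorize what.
'what' is the direct object of 'authorize'. Wh-movement fronts it, leaving a gap right after 'authorize':
Priya could not recall what the inspector could authorize ___.
'authorize' is word 9.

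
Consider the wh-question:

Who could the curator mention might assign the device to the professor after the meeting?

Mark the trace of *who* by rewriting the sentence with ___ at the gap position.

Who could the curator mention ___ might assign the device to the professor after the meeting?

Pre-movement form: The curator could mention who might assign the device to the professor after the meeting.
The filler 'who' is interpreted as the subject of the clause embedded under 'mention'. The gap is right after 'mention'.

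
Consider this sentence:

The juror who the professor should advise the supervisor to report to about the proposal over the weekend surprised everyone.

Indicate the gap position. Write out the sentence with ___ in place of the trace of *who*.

The juror who the professor should advise the supervisor to report to ___ about the proposal over the weekend surprised everyone.

'who' is the object of the preposition 'to'. The gap is right after 'to'.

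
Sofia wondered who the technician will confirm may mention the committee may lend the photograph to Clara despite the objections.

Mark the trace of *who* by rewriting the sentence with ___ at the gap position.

Sofia wondered who the technician will confirm ___ may mention the committee may lend the photograph to Clara despite the objections.

Pre-movement form: The technician will confirm who may mention the committee may lend the photograph to Clara despite the objections.
'who' is the subject of the clause embedded under 'confirm'. The gap is right after 'confirm'.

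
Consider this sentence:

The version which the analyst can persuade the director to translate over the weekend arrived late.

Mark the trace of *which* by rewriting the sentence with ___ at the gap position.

The filler 'which' is interpreted as the direct object of 'translate'. The gap is right after 'translate'.

The version which the analyst can persuade the director to translate ___ over the weekend arrived late.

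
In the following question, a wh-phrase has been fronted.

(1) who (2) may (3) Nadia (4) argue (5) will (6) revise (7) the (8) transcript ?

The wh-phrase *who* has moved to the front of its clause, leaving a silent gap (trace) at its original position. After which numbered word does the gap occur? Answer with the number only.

Underlying clause: Nadia may argue who will revise the transcript.
'who' functions as the subject of the clause embedded under 'argue'. Wh-movement fronts it, leaving a gap right after 'argue':
Who may Nadia argue ___ will revise the transcript?
'argue' is word 4.

4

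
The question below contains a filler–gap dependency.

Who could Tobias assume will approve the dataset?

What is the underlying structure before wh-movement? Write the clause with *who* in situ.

Tobias could assume who will approve the dataset.

'who' functions as the subject of the clause embedded under 'assume'. Wh-movement fronts it, leaving a gap right after 'assume':
Who could Tobias assume ___ will approve the dataset?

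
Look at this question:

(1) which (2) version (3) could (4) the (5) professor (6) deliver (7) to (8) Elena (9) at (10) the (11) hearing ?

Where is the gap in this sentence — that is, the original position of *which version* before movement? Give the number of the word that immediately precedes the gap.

Pre-movement form: The professor could deliver which version to Elena at the hearing.
'which version' functions as the direct object of 'deliver'. Wh-movement fronts it, leaving a gap right after 'deliver':
Which version could the professor deliver ___ to Elena at the hearing?
'deliver' is word 6.

6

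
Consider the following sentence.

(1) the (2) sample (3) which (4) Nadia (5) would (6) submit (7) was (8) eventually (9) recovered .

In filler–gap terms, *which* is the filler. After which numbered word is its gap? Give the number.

6

'which' is the direct object of 'submit'. Wh-movement fronts it, leaving a gap right after 'submit':
The sample which Nadia would submit ___ was eventually recovered.
'submit' is word 6.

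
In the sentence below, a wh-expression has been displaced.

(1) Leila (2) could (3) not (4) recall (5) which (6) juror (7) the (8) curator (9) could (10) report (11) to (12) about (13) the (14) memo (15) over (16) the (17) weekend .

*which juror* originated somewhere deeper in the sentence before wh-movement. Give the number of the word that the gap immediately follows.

11

Pre-movement form: The curator could report to which juror about the memo over the weekend.
'which juror' functions as the object of the preposition 'to'. It moves to the left edge, and the trace sits right after 'to':
Leila could not recall which juror the curator could report to ___ about the memo over the weekend.
'to' is word 11.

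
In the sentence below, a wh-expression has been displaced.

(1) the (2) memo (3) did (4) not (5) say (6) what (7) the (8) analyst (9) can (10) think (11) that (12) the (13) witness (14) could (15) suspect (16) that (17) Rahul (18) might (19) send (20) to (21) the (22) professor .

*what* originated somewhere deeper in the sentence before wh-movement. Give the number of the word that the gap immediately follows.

19

Underlying clause: The analyst can think that the witness could suspect that Rahul might send what to the professor.
'what' is the direct object of 'send'. Fronting leaves a gap immediately after 'send':
The memo did not say what the analyst can think that the witness could suspect that Rahul might send ___ to the professor.
'send' is word 19.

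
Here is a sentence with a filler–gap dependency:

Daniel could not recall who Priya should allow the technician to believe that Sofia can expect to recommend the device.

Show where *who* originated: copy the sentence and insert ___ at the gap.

Daniel could not recall who Priya should allow the technician to believe that Sofia can expect ___ to recommend the device.

Before movement: Priya should allow the technician to believe that Sofia can expect who to recommend the device.
The filler 'who' is interpreted as the direct object of 'expect'. The gap is right after 'expect'.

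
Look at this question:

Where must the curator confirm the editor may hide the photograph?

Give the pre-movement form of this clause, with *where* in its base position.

The filler 'where' is interpreted as the locative complement of 'hide'. It moves to the left edge, and the trace sits right after 'photograph':
Where must the curator confirm the editor may hide the photograph ___?

The curator must confirm the editor may hide the photograph where.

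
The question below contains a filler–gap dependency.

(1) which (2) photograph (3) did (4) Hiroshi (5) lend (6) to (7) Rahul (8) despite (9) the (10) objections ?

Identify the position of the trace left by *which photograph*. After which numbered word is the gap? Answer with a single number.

5

Pre-movement form: Hiroshi did lend which photograph to Rahul despite the objections.
'which photograph' functions as the direct object of 'lend'. Wh-movement fronts it, leaving a gap right after 'lend':
Which photograph did Hiroshi lend ___ to Rahul despite the objections?
'lend' is word 5.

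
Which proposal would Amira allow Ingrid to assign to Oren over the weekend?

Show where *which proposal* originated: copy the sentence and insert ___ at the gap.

Pre-movement form: Amira would allow Ingrid to assign which proposal to Oren over the weekend.
'which proposal' is the direct object of 'assign'. The gap is right after 'assign'.

Which proposal would Amira allow Ingrid to assign ___ to Oren over the weekend?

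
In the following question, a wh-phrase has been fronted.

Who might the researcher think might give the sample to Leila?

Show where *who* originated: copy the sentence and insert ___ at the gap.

In situ: The researcher might think who might give the sample to Leila.
'who' functions as the subject of the clause embedded under 'think'. The gap is right after 'think'.

Who might the researcher think ___ might give the sample to Leila?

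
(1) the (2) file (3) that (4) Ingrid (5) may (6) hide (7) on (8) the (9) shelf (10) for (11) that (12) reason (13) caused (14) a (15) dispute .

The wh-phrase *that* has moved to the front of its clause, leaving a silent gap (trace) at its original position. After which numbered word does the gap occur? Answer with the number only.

6

'that' is the direct object of 'hide'. Fronting leaves a gap immediately after 'hide':
The file that Ingrid may hide ___ on the shelf for that reason caused a dispute.
'hide' is word 6.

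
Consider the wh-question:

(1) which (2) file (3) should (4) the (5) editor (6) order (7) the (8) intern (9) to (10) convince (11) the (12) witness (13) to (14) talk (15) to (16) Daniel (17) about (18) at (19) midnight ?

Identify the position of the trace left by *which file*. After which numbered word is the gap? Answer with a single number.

17

In situ: The editor should order the intern to convince the witness to talk to Daniel about which file at midnight.
The filler 'which file' is interpreted as the object of the preposition 'about'. Wh-movement fronts it, leaving a gap right after 'about':
Which file should the editor order the intern to convince the witness to talk to Daniel about ___ at midnight?
'about' is word 17.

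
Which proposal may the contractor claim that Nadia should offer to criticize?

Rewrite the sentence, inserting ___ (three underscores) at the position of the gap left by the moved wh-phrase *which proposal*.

Which proposal may the contractor claim that Nadia should offer to criticize ___?

Underlying clause: The contractor may claim that Nadia should offer to criticize which proposal.
'which proposal' functions as the direct object of 'criticize'. The gap is right after 'criticize'.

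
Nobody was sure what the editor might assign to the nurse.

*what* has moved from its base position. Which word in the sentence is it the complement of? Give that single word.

assign

Pre-movement form: The editor might assign what to the nurse.
The filler 'what' is interpreted as the direct object of 'assign'. Wh-movement fronts it, leaving a gap right after 'assign':
Nobody was sure what the editor might assign ___ to the nurse.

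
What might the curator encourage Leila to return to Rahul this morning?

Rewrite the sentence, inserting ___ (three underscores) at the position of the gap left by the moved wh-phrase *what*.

In situ: The curator might encourage Leila to return what to Rahul this morning.
'what' is the direct object of 'return'. The gap is right after 'return'.

What might the curator encourage Leila to return ___ to Rahul this morning?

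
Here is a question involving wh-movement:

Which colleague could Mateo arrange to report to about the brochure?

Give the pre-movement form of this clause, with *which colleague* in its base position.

'which colleague' is the object of the preposition 'to'. Wh-movement fronts it, leaving a gap right after 'to':
Which colleague could Mateo arrange to report to ___ about the brochure?

Mateo could arrange to report to which colleague about the brochure.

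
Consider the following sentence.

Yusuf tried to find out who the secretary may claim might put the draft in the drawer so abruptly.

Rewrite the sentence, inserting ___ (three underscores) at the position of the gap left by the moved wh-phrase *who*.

Yusuf tried to find out who the secretary may claim ___ might put the draft in the drawer so abruptly.

Pre-movement form: The secretary may claim who might put the draft in the drawer so abruptly.
The filler 'who' is interpreted as the subject of the clause embedded under 'claim'. The gap is right after 'claim'.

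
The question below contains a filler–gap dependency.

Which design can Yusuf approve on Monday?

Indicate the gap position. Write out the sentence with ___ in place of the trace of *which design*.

Underlying clause: Yusuf can approve which design on Monday.
'which design' functions as the direct object of 'approve'. The gap is right after 'approve'.

Which design can Yusuf approve ___ on Monday?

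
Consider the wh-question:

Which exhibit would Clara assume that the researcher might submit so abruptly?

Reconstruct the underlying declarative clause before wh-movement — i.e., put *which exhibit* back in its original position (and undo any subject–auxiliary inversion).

Clara would assume that the researcher might submit which exhibit so abruptly.

'which exhibit' functions as the direct object of 'submit'. Wh-movement fronts it, leaving a gap right after 'submit':
Which exhibit would Clara assume that the researcher might submit ___ so abruptly?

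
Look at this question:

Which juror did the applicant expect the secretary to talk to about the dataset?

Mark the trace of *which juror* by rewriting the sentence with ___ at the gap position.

Underlying clause: The applicant did expect the secretary to talk to which juror about the dataset.
The filler 'which juror' is interpreted as the object of the preposition 'to'. The gap is right after 'to'.

Which juror did the applicant expect the secretary to talk to ___ about the dataset?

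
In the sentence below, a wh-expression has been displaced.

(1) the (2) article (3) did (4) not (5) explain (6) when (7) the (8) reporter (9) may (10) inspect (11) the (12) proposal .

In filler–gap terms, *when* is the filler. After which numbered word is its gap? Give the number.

12

In situ: The reporter may inspect the proposal when.
'when' is the temporal adjunct. It moves to the left edge, and the trace sits right after 'proposal':
The article did not explain when the reporter may inspect the proposal ___.
'proposal' is word 12.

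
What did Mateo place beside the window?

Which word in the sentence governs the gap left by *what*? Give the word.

place

Before movement: Mateo did place what beside the window.
'what' is the direct object of 'place'. Fronting leaves a gap immediately after 'place':
What did Mateo place ___ beside the window?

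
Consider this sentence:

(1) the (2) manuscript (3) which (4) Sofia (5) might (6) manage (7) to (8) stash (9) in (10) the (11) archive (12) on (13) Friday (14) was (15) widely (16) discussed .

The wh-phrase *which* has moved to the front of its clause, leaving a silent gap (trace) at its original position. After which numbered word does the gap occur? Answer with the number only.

'which' functions as the direct object of 'stash'. Wh-movement fronts it, leaving a gap right after 'stash':
The manuscript which Sofia might manage to stash ___ in the archive on Friday was widely discussed.
'stash' is word 8.

8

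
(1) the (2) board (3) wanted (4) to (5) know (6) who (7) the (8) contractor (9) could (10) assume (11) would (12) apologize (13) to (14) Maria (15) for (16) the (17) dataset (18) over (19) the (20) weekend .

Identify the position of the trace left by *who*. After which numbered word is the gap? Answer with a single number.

10

Before movement: The contractor could assume who would apologize to Maria for the dataset over the weekend.
'who' is the subject of the clause embedded under 'assume'. Fronting leaves a gap immediately after 'assume':
The board wanted to know who the contractor could assume ___ would apologize to Maria for the dataset over the weekend.
'assume' is word 10.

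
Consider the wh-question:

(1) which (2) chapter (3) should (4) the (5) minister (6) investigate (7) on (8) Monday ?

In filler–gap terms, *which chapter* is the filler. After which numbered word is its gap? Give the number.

6

In situ: The minister should investigate which chapter on Monday.
'which chapter' functions as the direct object of 'investigate'. Wh-movement fronts it, leaving a gap right after 'investigate':
Which chapter should the minister investigate ___ on Monday?
'investigate' is word 6.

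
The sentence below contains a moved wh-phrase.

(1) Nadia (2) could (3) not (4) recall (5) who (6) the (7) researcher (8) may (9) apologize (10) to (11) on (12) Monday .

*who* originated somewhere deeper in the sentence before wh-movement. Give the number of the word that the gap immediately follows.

10

Underlying clause: The researcher may apologize to who on Monday.
'who' functions as the object of the preposition 'to'. It moves to the left edge, and the trace sits right after 'to':
Nadia could not recall who the researcher may apologize to ___ on Monday.
'to' is word 10.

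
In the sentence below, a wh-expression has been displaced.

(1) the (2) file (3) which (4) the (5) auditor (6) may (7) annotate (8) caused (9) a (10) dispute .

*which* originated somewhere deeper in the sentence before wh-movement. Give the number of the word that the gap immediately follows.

7

The filler 'which' is interpreted as the direct object of 'annotate'. Fronting leaves a gap immediately after 'annotate':
The file which the auditor may annotate ___ caused a dispute.
'annotate' is word 7.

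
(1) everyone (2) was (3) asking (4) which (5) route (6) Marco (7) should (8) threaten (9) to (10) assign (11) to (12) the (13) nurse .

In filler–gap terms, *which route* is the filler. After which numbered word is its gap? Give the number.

10

In situ: Marco should threaten to assign which route to the nurse.
The filler 'which route' is interpreted as the direct object of 'assign'. Wh-movement fronts it, leaving a gap right after 'assign':
Everyone was asking which route Marco should threaten to assign ___ to the nurse.
'assign' is word 10.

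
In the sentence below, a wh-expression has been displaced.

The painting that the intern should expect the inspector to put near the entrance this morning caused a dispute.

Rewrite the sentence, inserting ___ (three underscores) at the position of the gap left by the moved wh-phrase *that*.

The painting that the intern should expect the inspector to put ___ near the entrance this morning caused a dispute.

'that' functions as the direct object of 'put'. The gap is right after 'put'.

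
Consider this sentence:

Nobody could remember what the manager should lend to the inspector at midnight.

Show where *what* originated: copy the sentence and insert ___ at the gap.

Nobody could remember what the manager should lend ___ to the inspector at midnight.

Before movement: The manager should lend what to the inspector at midnight.
'what' functions as the direct object of 'lend'. The gap is right after 'lend'.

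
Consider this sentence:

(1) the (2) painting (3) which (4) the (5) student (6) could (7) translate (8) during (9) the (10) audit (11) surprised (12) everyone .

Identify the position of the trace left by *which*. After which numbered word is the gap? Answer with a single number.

The filler 'which' is interpreted as the direct object of 'translate'. It moves to the left edge, and the trace sits right after 'translate':
The painting which the student could translate ___ during the audit surprised everyone.
'translate' is word 7.

7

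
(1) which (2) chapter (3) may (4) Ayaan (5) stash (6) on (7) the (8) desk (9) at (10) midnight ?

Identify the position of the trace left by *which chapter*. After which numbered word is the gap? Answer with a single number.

5

Before movement: Ayaan may stash which chapter on the desk at midnight.
'which chapter' is the direct object of 'stash'. Wh-movement fronts it, leaving a gap right after 'stash':
Which chapter may Ayaan stash ___ on the desk at midnight?
'stash' is word 5.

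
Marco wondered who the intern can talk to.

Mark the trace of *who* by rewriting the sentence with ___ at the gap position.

Marco wondered who the intern can talk to ___.

Underlying clause: The intern can talk to who.
'who' functions as the object of the preposition 'to'. The gap is right after 'to'.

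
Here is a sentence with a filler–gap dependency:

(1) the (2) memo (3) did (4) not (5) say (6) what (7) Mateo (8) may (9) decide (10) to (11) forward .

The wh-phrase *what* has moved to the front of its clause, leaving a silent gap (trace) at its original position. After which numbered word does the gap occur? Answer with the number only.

Underlying clause: Mateo may decide to forward what.
'what' is the direct object of 'forward'. Wh-movement fronts it, leaving a gap right after 'forward':
The memo did not say what Mateo may decide to forward ___.
'forward' is word 11.

11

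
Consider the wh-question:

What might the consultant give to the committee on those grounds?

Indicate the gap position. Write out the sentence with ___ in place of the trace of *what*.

In situ: The consultant might give what to the committee on those grounds.
The filler 'what' is interpreted as the direct object of 'give'. The gap is right after 'give'.

What might the consultant give ___ to the committee on those grounds?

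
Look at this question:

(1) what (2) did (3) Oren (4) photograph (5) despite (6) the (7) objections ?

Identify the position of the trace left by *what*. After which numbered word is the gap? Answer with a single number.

4

In situ: Oren did photograph what despite the objections.
The filler 'what' is interpreted as the direct object of 'photograph'. Wh-movement fronts it, leaving a gap right after 'photograph':
What did Oren photograph ___ despite the objections?
'photograph' is word 4.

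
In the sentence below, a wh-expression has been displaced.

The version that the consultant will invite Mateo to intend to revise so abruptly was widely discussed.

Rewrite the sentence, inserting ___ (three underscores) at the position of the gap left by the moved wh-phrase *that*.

'that' is the direct object of 'revise'. The gap is right after 'revise'.

The version that the consultant will invite Mateo to intend to revise ___ so abruptly was widely discussed.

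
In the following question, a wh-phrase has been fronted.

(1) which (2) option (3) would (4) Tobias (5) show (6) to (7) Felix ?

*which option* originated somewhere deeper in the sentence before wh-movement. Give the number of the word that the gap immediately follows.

In situ: Tobias would show which option to Felix.
'which option' is the direct object of 'show'. Wh-movement fronts it, leaving a gap right after 'show':
Which option would Tobias show ___ to Felix?
'show' is word 5.

5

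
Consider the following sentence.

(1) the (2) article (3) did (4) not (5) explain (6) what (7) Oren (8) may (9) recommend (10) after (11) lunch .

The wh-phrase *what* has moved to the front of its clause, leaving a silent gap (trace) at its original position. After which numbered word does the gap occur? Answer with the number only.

9

Before movement: Oren may recommend what after lunch.
'what' is the direct object of 'recommend'. Wh-movement fronts it, leaving a gap right after 'recommend':
The article did not explain what Oren may recommend ___ after lunch.
'recommend' is word 9.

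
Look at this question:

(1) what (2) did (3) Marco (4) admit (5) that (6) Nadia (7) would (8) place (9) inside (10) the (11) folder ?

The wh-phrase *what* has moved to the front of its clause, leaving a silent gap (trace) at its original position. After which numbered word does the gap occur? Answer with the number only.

Pre-movement form: Marco did admit that Nadia would place what inside the folder.
'what' functions as the direct object of 'place'. Wh-movement fronts it, leaving a gap right after 'place':
What did Marco admit that Nadia would place ___ inside the folder?
'place' is word 8.

8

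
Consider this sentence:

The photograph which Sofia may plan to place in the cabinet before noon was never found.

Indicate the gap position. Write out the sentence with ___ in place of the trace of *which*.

The filler 'which' is interpreted as the direct object of 'place'. The gap is right after 'place'.

The photograph which Sofia may plan to place ___ in the cabinet before noon was never found.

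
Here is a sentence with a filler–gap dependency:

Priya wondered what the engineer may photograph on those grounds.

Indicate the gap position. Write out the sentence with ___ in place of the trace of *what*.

Before movement: The engineer may photograph what on those grounds.
'what' is the direct object of 'photograph'. The gap is right after 'photograph'.

Priya wondered what the engineer may photograph ___ on those grounds.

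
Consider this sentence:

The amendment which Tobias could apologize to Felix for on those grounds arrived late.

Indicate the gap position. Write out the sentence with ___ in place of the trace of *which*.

The amendment which Tobias could apologize to Felix for ___ on those grounds arrived late.

'which' is the object of the preposition 'for'. The gap is right after 'for'.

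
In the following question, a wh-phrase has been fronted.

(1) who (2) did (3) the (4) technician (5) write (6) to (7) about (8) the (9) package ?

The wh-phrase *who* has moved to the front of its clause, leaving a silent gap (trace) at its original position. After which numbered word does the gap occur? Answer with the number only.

6

In situ: The technician did write to who about the package.
The filler 'who' is interpreted as the object of the preposition 'to'. It moves to the left edge, and the trace sits right after 'to':
Who did the technician write to ___ about the package?
'to' is word 6.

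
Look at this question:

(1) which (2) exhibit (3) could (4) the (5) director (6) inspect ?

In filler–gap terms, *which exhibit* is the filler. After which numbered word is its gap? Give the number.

6

In situ: The director could inspect which exhibit.
The filler 'which exhibit' is interpreted as the direct object of 'inspect'. Fronting leaves a gap immediately after 'inspect':
Which exhibit could the director inspect ___?
'inspect' is word 6.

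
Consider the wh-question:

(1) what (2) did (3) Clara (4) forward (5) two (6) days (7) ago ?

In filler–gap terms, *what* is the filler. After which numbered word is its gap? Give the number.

Pre-movement form: Clara did forward what two days ago.
'what' functions as the direct object of 'forward'. Wh-movement fronts it, leaving a gap right after 'forward':
What did Clara forward ___ two days ago?
'forward' is word 4.

4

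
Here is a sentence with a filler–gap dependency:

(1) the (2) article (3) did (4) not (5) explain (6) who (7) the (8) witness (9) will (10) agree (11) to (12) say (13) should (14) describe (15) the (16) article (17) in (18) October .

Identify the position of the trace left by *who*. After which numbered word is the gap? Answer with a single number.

In situ: The witness will agree to say who should describe the article in October.
The filler 'who' is interpreted as the subject of the clause embedded under 'say'. Wh-movement fronts it, leaving a gap right after 'say':
The article did not explain who the witness will agree to say ___ should describe the article in October.
'say' is word 12.

12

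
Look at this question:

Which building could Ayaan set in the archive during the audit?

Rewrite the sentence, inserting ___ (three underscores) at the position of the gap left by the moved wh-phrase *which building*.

Which building could Ayaan set ___ in the archive during the audit?

Pre-movement form: Ayaan could set which building in the archive during the audit.
'which building' functions as the direct object of 'set'. The gap is right after 'set'.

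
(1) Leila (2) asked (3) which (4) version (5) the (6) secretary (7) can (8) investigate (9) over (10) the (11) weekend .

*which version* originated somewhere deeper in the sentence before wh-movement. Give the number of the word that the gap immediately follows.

In situ: The secretary can investigate which version over the weekend.
'which version' is the direct object of 'investigate'. Wh-movement fronts it, leaving a gap right after 'investigate':
Leila asked which version the secretary can investigate ___ over the weekend.
'investigate' is word 8.

8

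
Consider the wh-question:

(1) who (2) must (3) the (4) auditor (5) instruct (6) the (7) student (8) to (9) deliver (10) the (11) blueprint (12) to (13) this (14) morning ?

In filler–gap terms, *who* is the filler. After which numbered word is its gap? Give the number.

Underlying clause: The auditor must instruct the student to deliver the blueprint to who this morning.
'who' functions as the object of the preposition 'to' (recipient of 'deliver'). Wh-movement fronts it, leaving a gap right after 'to':
Who must the auditor instruct the student to deliver the blueprint to ___ this morning?
'to' is word 12.

12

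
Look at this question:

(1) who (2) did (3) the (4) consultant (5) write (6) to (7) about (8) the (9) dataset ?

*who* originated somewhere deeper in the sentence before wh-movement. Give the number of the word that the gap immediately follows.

Pre-movement form: The consultant did write to who about the dataset.
'who' functions as the object of the preposition 'to'. It moves to the left edge, and the trace sits right after 'to':
Who did the consultant write to ___ about the dataset?
'to' is word 6.

6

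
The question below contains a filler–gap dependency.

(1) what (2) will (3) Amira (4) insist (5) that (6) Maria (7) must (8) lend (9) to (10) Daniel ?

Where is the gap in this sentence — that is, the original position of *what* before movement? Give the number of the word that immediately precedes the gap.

8

In situ: Amira will insist that Maria must lend what to Daniel.
'what' is the direct object of 'lend'. Fronting leaves a gap immediately after 'lend':
What will Amira insist that Maria must lend ___ to Daniel?
'lend' is word 8.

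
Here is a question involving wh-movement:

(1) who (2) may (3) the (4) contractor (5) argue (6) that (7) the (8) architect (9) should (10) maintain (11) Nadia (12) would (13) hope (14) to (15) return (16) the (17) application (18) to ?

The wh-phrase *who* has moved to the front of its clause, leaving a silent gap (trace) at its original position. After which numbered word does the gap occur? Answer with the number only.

Before movement: The contractor may argue that the architect should maintain Nadia would hope to return the application to who.
'who' is the object of the preposition 'to' (recipient of 'return'). It moves to the left edge, and the trace sits right after 'to':
Who may the contractor argue that the architect should maintain Nadia would hope to return the application to ___?
'to' is word 18.

18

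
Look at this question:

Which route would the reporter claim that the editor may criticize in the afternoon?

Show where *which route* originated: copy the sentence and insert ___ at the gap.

Which route would the reporter claim that the editor may criticize ___ in the afternoon?

In situ: The reporter would claim that the editor may criticize which route in the afternoon.
'which route' functions as the direct object of 'criticize'. The gap is right after 'criticize'.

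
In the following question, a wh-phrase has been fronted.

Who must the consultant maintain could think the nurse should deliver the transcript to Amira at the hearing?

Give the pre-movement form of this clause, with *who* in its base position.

'who' functions as the subject of the clause embedded under 'maintain'. Wh-movement fronts it, leaving a gap right after 'maintain':
Who must the consultant maintain ___ could think the nurse should deliver the transcript to Amira at the hearing?

The consultant must maintain who could think the nurse should deliver the transcript to Amira at the hearing.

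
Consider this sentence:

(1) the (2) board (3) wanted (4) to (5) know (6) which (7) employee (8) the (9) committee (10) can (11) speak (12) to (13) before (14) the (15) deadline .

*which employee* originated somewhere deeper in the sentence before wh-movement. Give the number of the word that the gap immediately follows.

12

Before movement: The committee can speak to which employee before the deadline.
'which employee' is the object of the preposition 'to'. Fronting leaves a gap immediately after 'to':
The board wanted to know which employee the committee can speak to ___ before the deadline.
'to' is word 12.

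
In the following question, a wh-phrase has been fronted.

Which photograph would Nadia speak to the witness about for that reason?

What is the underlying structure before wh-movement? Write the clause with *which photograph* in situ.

The filler 'which photograph' is interpreted as the object of the preposition 'about'. Wh-movement fronts it, leaving a gap right after 'about':
Which photograph would Nadia speak to the witness about ___ for that reason?

Nadia would speak to the witness about which photograph for that reason.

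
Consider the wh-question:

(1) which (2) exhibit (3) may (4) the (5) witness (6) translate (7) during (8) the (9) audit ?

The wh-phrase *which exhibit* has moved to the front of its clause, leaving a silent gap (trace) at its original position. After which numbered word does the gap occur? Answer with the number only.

In situ: The witness may translate which exhibit during the audit.
'which exhibit' is the direct object of 'translate'. Wh-movement fronts it, leaving a gap right after 'translate':
Which exhibit may the witness translate ___ during the audit?
'translate' is word 6.

6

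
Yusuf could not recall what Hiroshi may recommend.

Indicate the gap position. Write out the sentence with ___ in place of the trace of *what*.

Underlying clause: Hiroshi may recommend what.
The filler 'what' is interpreted as the direct object of 'recommend'. The gap is right after 'recommend'.

Yusuf could not recall what Hiroshi may recommend ___.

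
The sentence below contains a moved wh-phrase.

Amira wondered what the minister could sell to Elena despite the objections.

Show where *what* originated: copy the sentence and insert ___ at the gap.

Amira wondered what the minister could sell ___ to Elena despite the objections.

Underlying clause: The minister could sell what to Elena despite the objections.
'what' is the direct object of 'sell'. The gap is right after 'sell'.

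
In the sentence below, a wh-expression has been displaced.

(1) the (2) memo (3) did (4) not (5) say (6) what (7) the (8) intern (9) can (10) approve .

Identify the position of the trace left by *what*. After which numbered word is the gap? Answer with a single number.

Before movement: The intern can approve what.
'what' is the direct object of 'approve'. Wh-movement fronts it, leaving a gap right after 'approve':
The memo did not say what the intern can approve ___.
'approve' is word 10.

10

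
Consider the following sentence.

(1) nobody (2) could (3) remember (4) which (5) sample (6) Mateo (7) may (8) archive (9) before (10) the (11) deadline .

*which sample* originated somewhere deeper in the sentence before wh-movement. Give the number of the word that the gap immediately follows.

Underlying clause: Mateo may archive which sample before the deadline.
'which sample' is the direct object of 'archive'. Fronting leaves a gap immediately after 'archive':
Nobody could remember which sample Mateo may archive ___ before the deadline.
'archive' is word 8.

8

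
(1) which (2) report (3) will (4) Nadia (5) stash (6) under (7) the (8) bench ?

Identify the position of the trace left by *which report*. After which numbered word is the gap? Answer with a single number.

5

In situ: Nadia will stash which report under the bench.
'which report' functions as the direct object of 'stash'. It moves to the left edge, and the trace sits right after 'stash':
Which report will Nadia stash ___ under the bench?
'stash' is word 5.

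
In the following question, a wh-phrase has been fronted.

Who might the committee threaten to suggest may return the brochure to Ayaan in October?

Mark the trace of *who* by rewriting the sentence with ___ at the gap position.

Who might the committee threaten to suggest ___ may return the brochure to Ayaan in October?

Underlying clause: The committee might threaten to suggest who may return the brochure to Ayaan in October.
The filler 'who' is interpreted as the subject of the clause embedded under 'suggest'. The gap is right after 'suggest'.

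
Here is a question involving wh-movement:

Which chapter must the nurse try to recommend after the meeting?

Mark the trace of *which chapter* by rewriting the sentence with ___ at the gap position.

In situ: The nurse must try to recommend which chapter after the meeting.
The filler 'which chapter' is interpreted as the direct object of 'recommend'. The gap is right after 'recommend'.

Which chapter must the nurse try to recommend ___ after the meeting?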